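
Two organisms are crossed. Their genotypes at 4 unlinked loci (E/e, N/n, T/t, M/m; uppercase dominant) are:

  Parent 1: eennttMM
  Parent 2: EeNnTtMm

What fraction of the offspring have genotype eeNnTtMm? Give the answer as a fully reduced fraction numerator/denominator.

P(eeNnTtMm) = 1/16

eennttMM gametes: entM×16
EeNnTtMm gametes: ENTM×1, ENTm×1, ENtM×1, ENtm×1, EnTM×1, EnTm×1, EntM×1, Entm×1, eNTM×1, eNTm×1, eNtM×1, eNtm×1, enTM×1, enTm×1, entM×1, entm×1
eennttMM×EeNnTtMm grid (16·16=256): EeNnTtMM=16 EeNnTtMm=16 EeNnttMM=16 EeNnttMm=16 EennTtMM=16 EennTtMm=16 EennttMM=16 EennttMm=16 eeNnTtMM=16 eeNnTtMm=16 eeNnttMM=16 eeNnttMm=16 eennTtMM=16 eennTtMm=16 eennttMM=16 eennttMm=16
eeNnTtMm hits 16/256; gcd=16; 16÷16/256÷16 = 1/16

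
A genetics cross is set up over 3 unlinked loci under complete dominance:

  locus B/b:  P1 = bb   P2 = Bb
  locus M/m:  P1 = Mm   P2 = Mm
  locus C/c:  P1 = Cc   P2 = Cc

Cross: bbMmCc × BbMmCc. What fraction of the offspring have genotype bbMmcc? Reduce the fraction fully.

bbMmCc gametes: bMC×2, bMc×2, bmC×2, bmc×2
BbMmCc gametes: BMC×1, BMc×1, BmC×1, Bmc×1, bMC×1, bMc×1, bmC×1, bmc×1
bbMmCc×BbMmCc grid (8·8=64): BbMMCC=2 BbMMCc=4 BbMMcc=2 BbMmCC=4 BbMmCc=8 BbMmcc=4 BbmmCC=2 BbmmCc=4 Bbmmcc=2 bbMMCC=2 bbMMCc=4 bbMMcc=2 bbMmCC=4 bbMmCc=8 bbMmcc=4 bbmmCC=2 bbmmCc=4 bbmmcc=2
bbMmcc hits 4/64; gcd=4; 4÷4/64÷4 = 1/16

P(bbMmcc) = 1/16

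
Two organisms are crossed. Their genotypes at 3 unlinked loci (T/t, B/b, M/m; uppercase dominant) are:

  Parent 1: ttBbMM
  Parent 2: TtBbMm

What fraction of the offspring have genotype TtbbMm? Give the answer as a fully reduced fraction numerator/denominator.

P(TtbbMm) = 1/16

ttBbMM gametes: tBM×4, tbM×4
TtBbMm gametes: TBM×1, TBm×1, TbM×1, Tbm×1, tBM×1, tBm×1, tbM×1, tbm×1
ttBbMM×TtBbMm grid (8·8=64): TtBBMM=4 TtBBMm=4 TtBbMM=8 TtBbMm=8 TtbbMM=4 TtbbMm=4 ttBBMM=4 ttBBMm=4 ttBbMM=8 ttBbMm=8 ttbbMM=4 ttbbMm=4
TtbbMm hits 4/64; gcd=4; 4÷4/64÷4 = 1/16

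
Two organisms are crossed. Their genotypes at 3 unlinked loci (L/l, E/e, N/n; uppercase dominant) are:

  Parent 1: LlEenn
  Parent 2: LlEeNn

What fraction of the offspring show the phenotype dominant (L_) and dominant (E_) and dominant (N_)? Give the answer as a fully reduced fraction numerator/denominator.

P(L_ E_ N_) = 9/32

LlEenn gametes: LEn×2, Len×2, lEn×2, len×2
LlEeNn gametes: LEN×1, LEn×1, LeN×1, Len×1, lEN×1, lEn×1, leN×1, len×1
LlEenn×LlEeNn grid (8·8=64): LLEENn=2 LLEEnn=2 LLEeNn=4 LLEenn=4 LLeeNn=2 LLeenn=2 LlEENn=4 LlEEnn=4 LlEeNn=8 LlEenn=8 LleeNn=4 Lleenn=4 llEENn=2 llEEnn=2 llEeNn=4 llEenn=4 lleeNn=2 lleenn=2
L_ E_ N_ hits 18/64; gcd=2; 18÷2/64÷2 = 9/32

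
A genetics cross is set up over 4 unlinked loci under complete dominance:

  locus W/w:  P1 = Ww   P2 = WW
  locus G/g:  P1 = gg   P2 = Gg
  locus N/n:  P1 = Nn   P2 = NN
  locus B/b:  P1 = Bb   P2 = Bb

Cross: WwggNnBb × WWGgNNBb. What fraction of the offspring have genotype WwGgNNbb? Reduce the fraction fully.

P(WwGgNNbb) = 1/32

WwggNnBb gametes: WgNB×2, WgNb×2, WgnB×2, Wgnb×2, wgNB×2, wgNb×2, wgnB×2, wgnb×2
WWGgNNBb gametes: WGNB×4, WGNb×4, WgNB×4, WgNb×4
WwggNnBb×WWGgNNBb grid (16·16=256): WWGgNNBB=8 WWGgNNBb=16 WWGgNNbb=8 WWGgNnBB=8 WWGgNnBb=16 WWGgNnbb=8 WWggNNBB=8 WWggNNBb=16 WWggNNbb=8 WWggNnBB=8 WWggNnBb=16 WWggNnbb=8 WwGgNNBB=8 WwGgNNBb=16 WwGgNNbb=8 WwGgNnBB=8 WwGgNnBb=16 WwGgNnbb=8 WwggNNBB=8 WwggNNBb=16 WwggNNbb=8 WwggNnBB=8 WwggNnBb=16 WwggNnbb=8
WwGgNNbb hits 8/256; gcd=8; 8÷8/256÷8 = 1/32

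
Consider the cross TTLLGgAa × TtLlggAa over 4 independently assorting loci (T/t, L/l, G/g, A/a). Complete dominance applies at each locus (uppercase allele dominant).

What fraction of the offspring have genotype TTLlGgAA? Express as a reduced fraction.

P(TTLlGgAA) = 1/32

TTLLGgAa gametes: TLGA×4, TLGa×4, TLgA×4, TLga×4
TtLlggAa gametes: TLgA×2, TLga×2, TlgA×2, Tlga×2, tLgA×2, tLga×2, tlgA×2, tlga×2
TTLLGgAa×TtLlggAa grid (16·16=256): TTLLGgAA=8 TTLLGgAa=16 TTLLGgaa=8 TTLLggAA=8 TTLLggAa=16 TTLLggaa=8 TTLlGgAA=8 TTLlGgAa=16 TTLlGgaa=8 TTLlggAA=8 TTLlggAa=16 TTLlggaa=8 TtLLGgAA=8 TtLLGgAa=16 TtLLGgaa=8 TtLLggAA=8 TtLLggAa=16 TtLLggaa=8 TtLlGgAA=8 TtLlGgAa=16 TtLlGgaa=8 TtLlggAA=8 TtLlggAa=16 TtLlggaa=8
TTLlGgAA hits 8/256; gcd=8; 8÷8/256÷8 = 1/32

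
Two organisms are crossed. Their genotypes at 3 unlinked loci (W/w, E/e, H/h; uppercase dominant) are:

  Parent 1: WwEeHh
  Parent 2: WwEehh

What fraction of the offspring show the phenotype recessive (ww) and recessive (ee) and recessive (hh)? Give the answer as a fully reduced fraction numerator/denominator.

P(ww ee hh) = 1/32

WwEeHh gametes: WEH×1, WEh×1, WeH×1, Weh×1, wEH×1, wEh×1, weH×1, weh×1
WwEehh gametes: WEh×2, Weh×2, wEh×2, weh×2
WwEeHh×WwEehh grid (8·8=64): WWEEHh=2 WWEEhh=2 WWEeHh=4 WWEehh=4 WWeeHh=2 WWeehh=2 WwEEHh=4 WwEEhh=4 WwEeHh=8 WwEehh=8 WweeHh=4 Wweehh=4 wwEEHh=2 wwEEhh=2 wwEeHh=4 wwEehh=4 wweeHh=2 wweehh=2
ww ee hh hits 2/64; gcd=2; 2÷2/64÷2 = 1/32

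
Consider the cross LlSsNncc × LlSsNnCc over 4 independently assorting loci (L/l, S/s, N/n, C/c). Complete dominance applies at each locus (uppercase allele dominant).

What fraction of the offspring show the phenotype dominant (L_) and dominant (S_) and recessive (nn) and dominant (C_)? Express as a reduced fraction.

P(L_ S_ nn C_) = 9/128

LlSsNncc gametes: LSNc×2, LSnc×2, LsNc×2, Lsnc×2, lSNc×2, lSnc×2, lsNc×2, lsnc×2
LlSsNnCc gametes: LSNC×1, LSNc×1, LSnC×1, LSnc×1, LsNC×1, LsNc×1, LsnC×1, Lsnc×1, lSNC×1, lSNc×1, lSnC×1, lSnc×1, lsNC×1, lsNc×1, lsnC×1, lsnc×1
LlSsNncc×LlSsNnCc grid (16·16=256): LLSSNNCc=2 LLSSNNcc=2 LLSSNnCc=4 LLSSNncc=4 LLSSnnCc=2 LLSSnncc=2 LLSsNNCc=4 LLSsNNcc=4 LLSsNnCc=8 LLSsNncc=8 LLSsnnCc=4 LLSsnncc=4 LLssNNCc=2 LLssNNcc=2 LLssNnCc=4 LLssNncc=4 LLssnnCc=2 LLssnncc=2 LlSSNNCc=4 LlSSNNcc=4 LlSSNnCc=8 LlSSNncc=8 LlSSnnCc=4 LlSSnncc=4 LlSsNNCc=8 LlSsNNcc=8 LlSsNnCc=16 LlSsNncc=16 LlSsnnCc=8 LlSsnncc=8 LlssNNCc=4 LlssNNcc=4 LlssNnCc=8 LlssNncc=8 LlssnnCc=4 Llssnncc=4 llSSNNCc=2 llSSNNcc=2 llSSNnCc=4 llSSNncc=4 llSSnnCc=2 llSSnncc=2 llSsNNCc=4 llSsNNcc=4 llSsNnCc=8 llSsNncc=8 llSsnnCc=4 llSsnncc=4 llssNNCc=2 llssNNcc=2 llssNnCc=4 llssNncc=4 llssnnCc=2 llssnncc=2
L_ S_ nn C_ hits 18/256; gcd=2; 18÷2/256÷2 = 9/128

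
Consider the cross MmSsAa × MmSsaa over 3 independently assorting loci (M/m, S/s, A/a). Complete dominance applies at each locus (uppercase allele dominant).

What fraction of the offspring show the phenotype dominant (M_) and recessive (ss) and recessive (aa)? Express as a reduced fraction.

MmSsAa gametes: MSA×1, MSa×1, MsA×1, Msa×1, mSA×1, mSa×1, msA×1, msa×1
MmSsaa gametes: MSa×2, Msa×2, mSa×2, msa×2
MmSsAa×MmSsaa grid (8·8=64): MMSSAa=2 MMSSaa=2 MMSsAa=4 MMSsaa=4 MMssAa=2 MMssaa=2 MmSSAa=4 MmSSaa=4 MmSsAa=8 MmSsaa=8 MmssAa=4 Mmssaa=4 mmSSAa=2 mmSSaa=2 mmSsAa=4 mmSsaa=4 mmssAa=2 mmssaa=2
M_ ss aa hits 6/64; gcd=2; 6÷2/64÷2 = 3/32

P(M_ ss aa) = 3/32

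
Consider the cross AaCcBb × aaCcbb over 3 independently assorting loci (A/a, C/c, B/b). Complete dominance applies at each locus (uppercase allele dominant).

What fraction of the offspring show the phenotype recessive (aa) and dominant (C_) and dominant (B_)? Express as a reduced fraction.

AaCcBb gametes: ACB×1, ACb×1, AcB×1, Acb×1, aCB×1, aCb×1, acB×1, acb×1
aaCcbb gametes: aCb×4, acb×4
AaCcBb×aaCcbb grid (8·8=64): AaCCBb=4 AaCCbb=4 AaCcBb=8 AaCcbb=8 AaccBb=4 Aaccbb=4 aaCCBb=4 aaCCbb=4 aaCcBb=8 aaCcbb=8 aaccBb=4 aaccbb=4
aa C_ B_ hits 12/64; gcd=4; 12÷4/64÷4 = 3/16

P(aa C_ B_) = 3/16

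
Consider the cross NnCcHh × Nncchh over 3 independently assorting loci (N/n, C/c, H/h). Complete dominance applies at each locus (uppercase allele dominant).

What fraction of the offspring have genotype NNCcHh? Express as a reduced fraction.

P(NNCcHh) = 1/16

NnCcHh gametes: NCH×1, NCh×1, NcH×1, Nch×1, nCH×1, nCh×1, ncH×1, nch×1
Nncchh gametes: Nch×4, nch×4
NnCcHh×Nncchh grid (8·8=64): NNCcHh=4 NNCchh=4 NNccHh=4 NNcchh=4 NnCcHh=8 NnCchh=8 NnccHh=8 Nncchh=8 nnCcHh=4 nnCchh=4 nnccHh=4 nncchh=4
NNCcHh hits 4/64; gcd=4; 4÷4/64÷4 = 1/16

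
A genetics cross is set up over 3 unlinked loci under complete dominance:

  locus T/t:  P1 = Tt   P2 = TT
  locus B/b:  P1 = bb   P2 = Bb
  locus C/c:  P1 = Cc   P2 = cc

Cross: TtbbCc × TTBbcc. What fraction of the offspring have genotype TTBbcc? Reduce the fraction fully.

TtbbCc gametes: TbC×2, Tbc×2, tbC×2, tbc×2
TTBbcc gametes: TBc×4, Tbc×4
TtbbCc×TTBbcc grid (8·8=64): TTBbCc=8 TTBbcc=8 TTbbCc=8 TTbbcc=8 TtBbCc=8 TtBbcc=8 TtbbCc=8 Ttbbcc=8
TTBbcc hits 8/64; gcd=8; 8÷8/64÷8 = 1/8

P(TTBbcc) = 1/8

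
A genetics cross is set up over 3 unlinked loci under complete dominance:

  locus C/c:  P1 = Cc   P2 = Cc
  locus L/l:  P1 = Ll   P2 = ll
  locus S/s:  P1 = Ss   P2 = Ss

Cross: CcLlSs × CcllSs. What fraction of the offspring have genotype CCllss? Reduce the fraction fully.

CcLlSs gametes: CLS×1, CLs×1, ClS×1, Cls×1, cLS×1, cLs×1, clS×1, cls×1
CcllSs gametes: ClS×2, Cls×2, clS×2, cls×2
CcLlSs×CcllSs grid (8·8=64): CCLlSS=2 CCLlSs=4 CCLlss=2 CCllSS=2 CCllSs=4 CCllss=2 CcLlSS=4 CcLlSs=8 CcLlss=4 CcllSS=4 CcllSs=8 Ccllss=4 ccLlSS=2 ccLlSs=4 ccLlss=2 ccllSS=2 ccllSs=4 ccllss=2
CCllss hits 2/64; gcd=2; 2÷2/64÷2 = 1/32

P(CCllss) = 1/32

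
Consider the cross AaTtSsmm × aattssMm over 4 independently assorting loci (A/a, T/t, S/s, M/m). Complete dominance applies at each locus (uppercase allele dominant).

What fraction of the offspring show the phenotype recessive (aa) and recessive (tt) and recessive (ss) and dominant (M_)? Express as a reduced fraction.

P(aa tt ss M_) = 1/16

AaTtSsmm gametes: ATSm×2, ATsm×2, AtSm×2, Atsm×2, aTSm×2, aTsm×2, atSm×2, atsm×2
aattssMm gametes: atsM×8, atsm×8
AaTtSsmm×aattssMm grid (16·16=256): AaTtSsMm=16 AaTtSsmm=16 AaTtssMm=16 AaTtssmm=16 AattSsMm=16 AattSsmm=16 AattssMm=16 Aattssmm=16 aaTtSsMm=16 aaTtSsmm=16 aaTtssMm=16 aaTtssmm=16 aattSsMm=16 aattSsmm=16 aattssMm=16 aattssmm=16
aa tt ss M_ hits 16/256; gcd=16; 16÷16/256÷16 = 1/16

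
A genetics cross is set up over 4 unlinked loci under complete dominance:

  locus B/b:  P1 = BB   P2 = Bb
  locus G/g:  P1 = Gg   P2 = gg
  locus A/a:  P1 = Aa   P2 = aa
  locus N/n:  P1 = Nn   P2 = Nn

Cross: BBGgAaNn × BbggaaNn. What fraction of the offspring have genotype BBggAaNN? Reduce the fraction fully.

BBGgAaNn gametes: BGAN×2, BGAn×2, BGaN×2, BGan×2, BgAN×2, BgAn×2, BgaN×2, Bgan×2
BbggaaNn gametes: BgaN×4, Bgan×4, bgaN×4, bgan×4
BBGgAaNn×BbggaaNn grid (16·16=256): BBGgAaNN=8 BBGgAaNn=16 BBGgAann=8 BBGgaaNN=8 BBGgaaNn=16 BBGgaann=8 BBggAaNN=8 BBggAaNn=16 BBggAann=8 BBggaaNN=8 BBggaaNn=16 BBggaann=8 BbGgAaNN=8 BbGgAaNn=16 BbGgAann=8 BbGgaaNN=8 BbGgaaNn=16 BbGgaann=8 BbggAaNN=8 BbggAaNn=16 BbggAann=8 BbggaaNN=8 BbggaaNn=16 Bbggaann=8
BBggAaNN hits 8/256; gcd=8; 8÷8/256÷8 = 1/32

P(BBggAaNN) = 1/32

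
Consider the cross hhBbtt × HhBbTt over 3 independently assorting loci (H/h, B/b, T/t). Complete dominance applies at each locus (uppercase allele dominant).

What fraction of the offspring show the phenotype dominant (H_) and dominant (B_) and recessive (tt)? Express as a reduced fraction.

hhBbtt gametes: hBt×4, hbt×4
HhBbTt gametes: HBT×1, HBt×1, HbT×1, Hbt×1, hBT×1, hBt×1, hbT×1, hbt×1
hhBbtt×HhBbTt grid (8·8=64): HhBBTt=4 HhBBtt=4 HhBbTt=8 HhBbtt=8 HhbbTt=4 Hhbbtt=4 hhBBTt=4 hhBBtt=4 hhBbTt=8 hhBbtt=8 hhbbTt=4 hhbbtt=4
H_ B_ tt hits 12/64; gcd=4; 12÷4/64÷4 = 3/16

P(H_ B_ tt) = 3/16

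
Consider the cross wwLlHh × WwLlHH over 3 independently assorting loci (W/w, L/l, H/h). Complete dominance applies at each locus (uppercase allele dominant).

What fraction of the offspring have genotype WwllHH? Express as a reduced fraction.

P(WwllHH) = 1/16

wwLlHh gametes: wLH×2, wLh×2, wlH×2, wlh×2
WwLlHH gametes: WLH×2, WlH×2, wLH×2, wlH×2
wwLlHh×WwLlHH grid (8·8=64): WwLLHH=4 WwLLHh=4 WwLlHH=8 WwLlHh=8 WwllHH=4 WwllHh=4 wwLLHH=4 wwLLHh=4 wwLlHH=8 wwLlHh=8 wwllHH=4 wwllHh=4
WwllHH hits 4/64; gcd=4; 4÷4/64÷4 = 1/16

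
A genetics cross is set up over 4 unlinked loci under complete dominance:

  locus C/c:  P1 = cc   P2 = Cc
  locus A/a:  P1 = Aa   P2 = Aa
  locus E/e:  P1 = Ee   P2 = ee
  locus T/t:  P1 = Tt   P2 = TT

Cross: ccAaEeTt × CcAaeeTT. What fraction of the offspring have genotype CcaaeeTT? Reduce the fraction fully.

P(CcaaeeTT) = 1/32

ccAaEeTt gametes: cAET×2, cAEt×2, cAeT×2, cAet×2, caET×2, caEt×2, caeT×2, caet×2
CcAaeeTT gametes: CAeT×4, CaeT×4, cAeT×4, caeT×4
ccAaEeTt×CcAaeeTT grid (16·16=256): CcAAEeTT=8 CcAAEeTt=8 CcAAeeTT=8 CcAAeeTt=8 CcAaEeTT=16 CcAaEeTt=16 CcAaeeTT=16 CcAaeeTt=16 CcaaEeTT=8 CcaaEeTt=8 CcaaeeTT=8 CcaaeeTt=8 ccAAEeTT=8 ccAAEeTt=8 ccAAeeTT=8 ccAAeeTt=8 ccAaEeTT=16 ccAaEeTt=16 ccAaeeTT=16 ccAaeeTt=16 ccaaEeTT=8 ccaaEeTt=8 ccaaeeTT=8 ccaaeeTt=8
CcaaeeTT hits 8/256; gcd=8; 8÷8/256÷8 = 1/32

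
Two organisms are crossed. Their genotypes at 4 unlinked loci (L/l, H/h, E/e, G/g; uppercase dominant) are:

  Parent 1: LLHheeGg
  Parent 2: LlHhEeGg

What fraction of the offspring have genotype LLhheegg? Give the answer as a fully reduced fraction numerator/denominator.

P(LLhheegg) = 1/64

LLHheeGg gametes: LHeG×4, LHeg×4, LheG×4, Lheg×4
LlHhEeGg gametes: LHEG×1, LHEg×1, LHeG×1, LHeg×1, LhEG×1, LhEg×1, LheG×1, Lheg×1, lHEG×1, lHEg×1, lHeG×1, lHeg×1, lhEG×1, lhEg×1, lheG×1, lheg×1
LLHheeGg×LlHhEeGg grid (16·16=256): LLHHEeGG=4 LLHHEeGg=8 LLHHEegg=4 LLHHeeGG=4 LLHHeeGg=8 LLHHeegg=4 LLHhEeGG=8 LLHhEeGg=16 LLHhEegg=8 LLHheeGG=8 LLHheeGg=16 LLHheegg=8 LLhhEeGG=4 LLhhEeGg=8 LLhhEegg=4 LLhheeGG=4 LLhheeGg=8 LLhheegg=4 LlHHEeGG=4 LlHHEeGg=8 LlHHEegg=4 LlHHeeGG=4 LlHHeeGg=8 LlHHeegg=4 LlHhEeGG=8 LlHhEeGg=16 LlHhEegg=8 LlHheeGG=8 LlHheeGg=16 LlHheegg=8 LlhhEeGG=4 LlhhEeGg=8 LlhhEegg=4 LlhheeGG=4 LlhheeGg=8 Llhheegg=4
LLhheegg hits 4/256; gcd=4; 4÷4/256÷4 = 1/64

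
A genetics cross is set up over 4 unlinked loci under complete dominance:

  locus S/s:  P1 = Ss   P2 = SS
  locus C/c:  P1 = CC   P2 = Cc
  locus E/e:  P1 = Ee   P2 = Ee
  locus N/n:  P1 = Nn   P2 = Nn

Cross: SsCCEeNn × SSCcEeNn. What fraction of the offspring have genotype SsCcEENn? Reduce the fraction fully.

SsCCEeNn gametes: SCEN×2, SCEn×2, SCeN×2, SCen×2, sCEN×2, sCEn×2, sCeN×2, sCen×2
SSCcEeNn gametes: SCEN×2, SCEn×2, SCeN×2, SCen×2, ScEN×2, ScEn×2, SceN×2, Scen×2
SsCCEeNn×SSCcEeNn grid (16·16=256): SSCCEENN=4 SSCCEENn=8 SSCCEEnn=4 SSCCEeNN=8 SSCCEeNn=16 SSCCEenn=8 SSCCeeNN=4 SSCCeeNn=8 SSCCeenn=4 SSCcEENN=4 SSCcEENn=8 SSCcEEnn=4 SSCcEeNN=8 SSCcEeNn=16 SSCcEenn=8 SSCceeNN=4 SSCceeNn=8 SSCceenn=4 SsCCEENN=4 SsCCEENn=8 SsCCEEnn=4 SsCCEeNN=8 SsCCEeNn=16 SsCCEenn=8 SsCCeeNN=4 SsCCeeNn=8 SsCCeenn=4 SsCcEENN=4 SsCcEENn=8 SsCcEEnn=4 SsCcEeNN=8 SsCcEeNn=16 SsCcEenn=8 SsCceeNN=4 SsCceeNn=8 SsCceenn=4
SsCcEENn hits 8/256; gcd=8; 8÷8/256÷8 = 1/32

P(SsCcEENn) = 1/32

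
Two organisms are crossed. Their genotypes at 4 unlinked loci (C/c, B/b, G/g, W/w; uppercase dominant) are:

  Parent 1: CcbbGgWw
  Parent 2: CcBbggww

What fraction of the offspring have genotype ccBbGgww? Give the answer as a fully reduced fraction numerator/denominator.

P(ccBbGgww) = 1/32

CcbbGgWw gametes: CbGW×2, CbGw×2, CbgW×2, Cbgw×2, cbGW×2, cbGw×2, cbgW×2, cbgw×2
CcBbggww gametes: CBgw×4, Cbgw×4, cBgw×4, cbgw×4
CcbbGgWw×CcBbggww grid (16·16=256): CCBbGgWw=8 CCBbGgww=8 CCBbggWw=8 CCBbggww=8 CCbbGgWw=8 CCbbGgww=8 CCbbggWw=8 CCbbggww=8 CcBbGgWw=16 CcBbGgww=16 CcBbggWw=16 CcBbggww=16 CcbbGgWw=16 CcbbGgww=16 CcbbggWw=16 Ccbbggww=16 ccBbGgWw=8 ccBbGgww=8 ccBbggWw=8 ccBbggww=8 ccbbGgWw=8 ccbbGgww=8 ccbbggWw=8 ccbbggww=8
ccBbGgww hits 8/256; gcd=8; 8÷8/256÷8 = 1/32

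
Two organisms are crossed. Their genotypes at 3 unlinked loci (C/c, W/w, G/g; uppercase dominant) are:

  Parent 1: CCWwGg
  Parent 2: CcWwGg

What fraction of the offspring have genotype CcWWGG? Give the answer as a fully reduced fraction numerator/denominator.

CCWwGg gametes: CWG×2, CWg×2, CwG×2, Cwg×2
CcWwGg gametes: CWG×1, CWg×1, CwG×1, Cwg×1, cWG×1, cWg×1, cwG×1, cwg×1
CCWwGg×CcWwGg grid (8·8=64): CCWWGG=2 CCWWGg=4 CCWWgg=2 CCWwGG=4 CCWwGg=8 CCWwgg=4 CCwwGG=2 CCwwGg=4 CCwwgg=2 CcWWGG=2 CcWWGg=4 CcWWgg=2 CcWwGG=4 CcWwGg=8 CcWwgg=4 CcwwGG=2 CcwwGg=4 Ccwwgg=2
CcWWGG hits 2/64; gcd=2; 2÷2/64÷2 = 1/32

P(CcWWGG) = 1/32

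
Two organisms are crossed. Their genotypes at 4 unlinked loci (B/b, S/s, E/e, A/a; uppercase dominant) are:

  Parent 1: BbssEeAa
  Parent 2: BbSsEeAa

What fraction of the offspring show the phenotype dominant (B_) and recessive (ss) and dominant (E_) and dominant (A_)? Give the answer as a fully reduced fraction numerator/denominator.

P(B_ ss E_ A_) = 27/128

BbssEeAa gametes: BsEA×2, BsEa×2, BseA×2, Bsea×2, bsEA×2, bsEa×2, bseA×2, bsea×2
BbSsEeAa gametes: BSEA×1, BSEa×1, BSeA×1, BSea×1, BsEA×1, BsEa×1, BseA×1, Bsea×1, bSEA×1, bSEa×1, bSeA×1, bSea×1, bsEA×1, bsEa×1, bseA×1, bsea×1
BbssEeAa×BbSsEeAa grid (16·16=256): BBSsEEAA=2 BBSsEEAa=4 BBSsEEaa=2 BBSsEeAA=4 BBSsEeAa=8 BBSsEeaa=4 BBSseeAA=2 BBSseeAa=4 BBSseeaa=2 BBssEEAA=2 BBssEEAa=4 BBssEEaa=2 BBssEeAA=4 BBssEeAa=8 BBssEeaa=4 BBsseeAA=2 BBsseeAa=4 BBsseeaa=2 BbSsEEAA=4 BbSsEEAa=8 BbSsEEaa=4 BbSsEeAA=8 BbSsEeAa=16 BbSsEeaa=8 BbSseeAA=4 BbSseeAa=8 BbSseeaa=4 BbssEEAA=4 BbssEEAa=8 BbssEEaa=4 BbssEeAA=8 BbssEeAa=16 BbssEeaa=8 BbsseeAA=4 BbsseeAa=8 Bbsseeaa=4 bbSsEEAA=2 bbSsEEAa=4 bbSsEEaa=2 bbSsEeAA=4 bbSsEeAa=8 bbSsEeaa=4 bbSseeAA=2 bbSseeAa=4 bbSseeaa=2 bbssEEAA=2 bbssEEAa=4 bbssEEaa=2 bbssEeAA=4 bbssEeAa=8 bbssEeaa=4 bbsseeAA=2 bbsseeAa=4 bbsseeaa=2
B_ ss E_ A_ hits 54/256; gcd=2; 54÷2/256÷2 = 27/128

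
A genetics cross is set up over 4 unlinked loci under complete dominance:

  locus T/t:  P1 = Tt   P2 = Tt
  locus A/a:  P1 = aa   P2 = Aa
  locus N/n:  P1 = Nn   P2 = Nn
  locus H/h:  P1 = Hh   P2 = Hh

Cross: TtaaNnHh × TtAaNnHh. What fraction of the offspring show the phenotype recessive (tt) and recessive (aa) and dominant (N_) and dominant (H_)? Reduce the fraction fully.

TtaaNnHh gametes: TaNH×2, TaNh×2, TanH×2, Tanh×2, taNH×2, taNh×2, tanH×2, tanh×2
TtAaNnHh gametes: TANH×1, TANh×1, TAnH×1, TAnh×1, TaNH×1, TaNh×1, TanH×1, Tanh×1, tANH×1, tANh×1, tAnH×1, tAnh×1, taNH×1, taNh×1, tanH×1, tanh×1
TtaaNnHh×TtAaNnHh grid (16·16=256): TTAaNNHH=2 TTAaNNHh=4 TTAaNNhh=2 TTAaNnHH=4 TTAaNnHh=8 TTAaNnhh=4 TTAannHH=2 TTAannHh=4 TTAannhh=2 TTaaNNHH=2 TTaaNNHh=4 TTaaNNhh=2 TTaaNnHH=4 TTaaNnHh=8 TTaaNnhh=4 TTaannHH=2 TTaannHh=4 TTaannhh=2 TtAaNNHH=4 TtAaNNHh=8 TtAaNNhh=4 TtAaNnHH=8 TtAaNnHh=16 TtAaNnhh=8 TtAannHH=4 TtAannHh=8 TtAannhh=4 TtaaNNHH=4 TtaaNNHh=8 TtaaNNhh=4 TtaaNnHH=8 TtaaNnHh=16 TtaaNnhh=8 TtaannHH=4 TtaannHh=8 Ttaannhh=4 ttAaNNHH=2 ttAaNNHh=4 ttAaNNhh=2 ttAaNnHH=4 ttAaNnHh=8 ttAaNnhh=4 ttAannHH=2 ttAannHh=4 ttAannhh=2 ttaaNNHH=2 ttaaNNHh=4 ttaaNNhh=2 ttaaNnHH=4 ttaaNnHh=8 ttaaNnhh=4 ttaannHH=2 ttaannHh=4 ttaannhh=2
tt aa N_ H_ hits 18/256; gcd=2; 18÷2/256÷2 = 9/128

P(tt aa N_ H_) = 9/128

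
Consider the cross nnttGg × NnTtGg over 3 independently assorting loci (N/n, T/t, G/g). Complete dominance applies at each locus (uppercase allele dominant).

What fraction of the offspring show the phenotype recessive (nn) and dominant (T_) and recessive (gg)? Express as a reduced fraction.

P(nn T_ gg) = 1/16

nnttGg gametes: ntG×4, ntg×4
NnTtGg gametes: NTG×1, NTg×1, NtG×1, Ntg×1, nTG×1, nTg×1, ntG×1, ntg×1
nnttGg×NnTtGg grid (8·8=64): NnTtGG=4 NnTtGg=8 NnTtgg=4 NnttGG=4 NnttGg=8 Nnttgg=4 nnTtGG=4 nnTtGg=8 nnTtgg=4 nnttGG=4 nnttGg=8 nnttgg=4
nn T_ gg hits 4/64; gcd=4; 4÷4/64÷4 = 1/16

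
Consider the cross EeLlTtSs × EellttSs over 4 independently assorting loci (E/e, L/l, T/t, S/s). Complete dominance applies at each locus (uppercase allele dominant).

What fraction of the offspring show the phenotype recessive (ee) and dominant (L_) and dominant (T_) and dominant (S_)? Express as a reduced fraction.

EeLlTtSs gametes: ELTS×1, ELTs×1, ELtS×1, ELts×1, ElTS×1, ElTs×1, EltS×1, Elts×1, eLTS×1, eLTs×1, eLtS×1, eLts×1, elTS×1, elTs×1, eltS×1, elts×1
EellttSs gametes: EltS×4, Elts×4, eltS×4, elts×4
EeLlTtSs×EellttSs grid (16·16=256): EELlTtSS=4 EELlTtSs=8 EELlTtss=4 EELlttSS=4 EELlttSs=8 EELlttss=4 EEllTtSS=4 EEllTtSs=8 EEllTtss=4 EEllttSS=4 EEllttSs=8 EEllttss=4 EeLlTtSS=8 EeLlTtSs=16 EeLlTtss=8 EeLlttSS=8 EeLlttSs=16 EeLlttss=8 EellTtSS=8 EellTtSs=16 EellTtss=8 EellttSS=8 EellttSs=16 Eellttss=8 eeLlTtSS=4 eeLlTtSs=8 eeLlTtss=4 eeLlttSS=4 eeLlttSs=8 eeLlttss=4 eellTtSS=4 eellTtSs=8 eellTtss=4 eellttSS=4 eellttSs=8 eellttss=4
ee L_ T_ S_ hits 12/256; gcd=4; 12÷4/256÷4 = 3/64

P(ee L_ T_ S_) = 3/64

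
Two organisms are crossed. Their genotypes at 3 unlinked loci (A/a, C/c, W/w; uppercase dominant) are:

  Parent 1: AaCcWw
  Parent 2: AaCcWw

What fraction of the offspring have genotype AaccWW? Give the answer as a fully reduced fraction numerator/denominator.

P(AaccWW) = 1/32

AaCcWw gametes: ACW×1, ACw×1, AcW×1, Acw×1, aCW×1, aCw×1, acW×1, acw×1
AaCcWw gametes: ACW×1, ACw×1, AcW×1, Acw×1, aCW×1, aCw×1, acW×1, acw×1
AaCcWw×AaCcWw grid (8·8=64): AACCWW=1 AACCWw=2 AACCww=1 AACcWW=2 AACcWw=4 AACcww=2 AAccWW=1 AAccWw=2 AAccww=1 AaCCWW=2 AaCCWw=4 AaCCww=2 AaCcWW=4 AaCcWw=8 AaCcww=4 AaccWW=2 AaccWw=4 Aaccww=2 aaCCWW=1 aaCCWw=2 aaCCww=1 aaCcWW=2 aaCcWw=4 aaCcww=2 aaccWW=1 aaccWw=2 aaccww=1
AaccWW hits 2/64; gcd=2; 2÷2/64÷2 = 1/32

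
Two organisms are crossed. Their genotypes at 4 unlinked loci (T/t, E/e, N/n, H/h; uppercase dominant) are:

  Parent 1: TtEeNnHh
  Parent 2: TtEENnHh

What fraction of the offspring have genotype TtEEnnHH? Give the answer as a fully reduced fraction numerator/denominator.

P(TtEEnnHH) = 1/64

TtEeNnHh gametes: TENH×1, TENh×1, TEnH×1, TEnh×1, TeNH×1, TeNh×1, TenH×1, Tenh×1, tENH×1, tENh×1, tEnH×1, tEnh×1, teNH×1, teNh×1, tenH×1, tenh×1
TtEENnHh gametes: TENH×2, TENh×2, TEnH×2, TEnh×2, tENH×2, tENh×2, tEnH×2, tEnh×2
TtEeNnHh×TtEENnHh grid (16·16=256): TTEENNHH=2 TTEENNHh=4 TTEENNhh=2 TTEENnHH=4 TTEENnHh=8 TTEENnhh=4 TTEEnnHH=2 TTEEnnHh=4 TTEEnnhh=2 TTEeNNHH=2 TTEeNNHh=4 TTEeNNhh=2 TTEeNnHH=4 TTEeNnHh=8 TTEeNnhh=4 TTEennHH=2 TTEennHh=4 TTEennhh=2 TtEENNHH=4 TtEENNHh=8 TtEENNhh=4 TtEENnHH=8 TtEENnHh=16 TtEENnhh=8 TtEEnnHH=4 TtEEnnHh=8 TtEEnnhh=4 TtEeNNHH=4 TtEeNNHh=8 TtEeNNhh=4 TtEeNnHH=8 TtEeNnHh=16 TtEeNnhh=8 TtEennHH=4 TtEennHh=8 TtEennhh=4 ttEENNHH=2 ttEENNHh=4 ttEENNhh=2 ttEENnHH=4 ttEENnHh=8 ttEENnhh=4 ttEEnnHH=2 ttEEnnHh=4 ttEEnnhh=2 ttEeNNHH=2 ttEeNNHh=4 ttEeNNhh=2 ttEeNnHH=4 ttEeNnHh=8 ttEeNnhh=4 ttEennHH=2 ttEennHh=4 ttEennhh=2
TtEEnnHH hits 4/256; gcd=4; 4÷4/256÷4 = 1/64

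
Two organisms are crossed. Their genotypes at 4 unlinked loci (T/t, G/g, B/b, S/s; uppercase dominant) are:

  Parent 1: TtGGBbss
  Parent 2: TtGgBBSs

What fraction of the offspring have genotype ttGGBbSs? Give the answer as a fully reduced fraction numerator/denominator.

P(ttGGBbSs) = 1/32

TtGGBbss gametes: TGBs×4, TGbs×4, tGBs×4, tGbs×4
TtGgBBSs gametes: TGBS×2, TGBs×2, TgBS×2, TgBs×2, tGBS×2, tGBs×2, tgBS×2, tgBs×2
TtGGBbss×TtGgBBSs grid (16·16=256): TTGGBBSs=8 TTGGBBss=8 TTGGBbSs=8 TTGGBbss=8 TTGgBBSs=8 TTGgBBss=8 TTGgBbSs=8 TTGgBbss=8 TtGGBBSs=16 TtGGBBss=16 TtGGBbSs=16 TtGGBbss=16 TtGgBBSs=16 TtGgBBss=16 TtGgBbSs=16 TtGgBbss=16 ttGGBBSs=8 ttGGBBss=8 ttGGBbSs=8 ttGGBbss=8 ttGgBBSs=8 ttGgBBss=8 ttGgBbSs=8 ttGgBbss=8
ttGGBbSs hits 8/256; gcd=8; 8÷8/256÷8 = 1/32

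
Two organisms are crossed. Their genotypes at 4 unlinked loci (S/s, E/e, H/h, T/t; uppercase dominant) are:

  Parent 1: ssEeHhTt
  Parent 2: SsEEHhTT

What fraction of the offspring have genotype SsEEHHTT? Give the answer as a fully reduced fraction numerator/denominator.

P(SsEEHHTT) = 1/32

ssEeHhTt gametes: sEHT×2, sEHt×2, sEhT×2, sEht×2, seHT×2, seHt×2, sehT×2, seht×2
SsEEHhTT gametes: SEHT×4, SEhT×4, sEHT×4, sEhT×4
ssEeHhTt×SsEEHhTT grid (16·16=256): SsEEHHTT=8 SsEEHHTt=8 SsEEHhTT=16 SsEEHhTt=16 SsEEhhTT=8 SsEEhhTt=8 SsEeHHTT=8 SsEeHHTt=8 SsEeHhTT=16 SsEeHhTt=16 SsEehhTT=8 SsEehhTt=8 ssEEHHTT=8 ssEEHHTt=8 ssEEHhTT=16 ssEEHhTt=16 ssEEhhTT=8 ssEEhhTt=8 ssEeHHTT=8 ssEeHHTt=8 ssEeHhTT=16 ssEeHhTt=16 ssEehhTT=8 ssEehhTt=8
SsEEHHTT hits 8/256; gcd=8; 8÷8/256÷8 = 1/32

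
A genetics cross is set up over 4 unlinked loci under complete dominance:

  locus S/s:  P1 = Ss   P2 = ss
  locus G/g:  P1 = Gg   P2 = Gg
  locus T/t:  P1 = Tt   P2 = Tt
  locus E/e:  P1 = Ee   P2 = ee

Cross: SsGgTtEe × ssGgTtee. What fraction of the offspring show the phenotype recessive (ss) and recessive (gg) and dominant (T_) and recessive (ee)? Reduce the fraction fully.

SsGgTtEe gametes: SGTE×1, SGTe×1, SGtE×1, SGte×1, SgTE×1, SgTe×1, SgtE×1, Sgte×1, sGTE×1, sGTe×1, sGtE×1, sGte×1, sgTE×1, sgTe×1, sgtE×1, sgte×1
ssGgTtee gametes: sGTe×4, sGte×4, sgTe×4, sgte×4
SsGgTtEe×ssGgTtee grid (16·16=256): SsGGTTEe=4 SsGGTTee=4 SsGGTtEe=8 SsGGTtee=8 SsGGttEe=4 SsGGttee=4 SsGgTTEe=8 SsGgTTee=8 SsGgTtEe=16 SsGgTtee=16 SsGgttEe=8 SsGgttee=8 SsggTTEe=4 SsggTTee=4 SsggTtEe=8 SsggTtee=8 SsggttEe=4 Ssggttee=4 ssGGTTEe=4 ssGGTTee=4 ssGGTtEe=8 ssGGTtee=8 ssGGttEe=4 ssGGttee=4 ssGgTTEe=8 ssGgTTee=8 ssGgTtEe=16 ssGgTtee=16 ssGgttEe=8 ssGgttee=8 ssggTTEe=4 ssggTTee=4 ssggTtEe=8 ssggTtee=8 ssggttEe=4 ssggttee=4
ss gg T_ ee hits 12/256; gcd=4; 12÷4/256÷4 = 3/64

P(ss gg T_ ee) = 3/64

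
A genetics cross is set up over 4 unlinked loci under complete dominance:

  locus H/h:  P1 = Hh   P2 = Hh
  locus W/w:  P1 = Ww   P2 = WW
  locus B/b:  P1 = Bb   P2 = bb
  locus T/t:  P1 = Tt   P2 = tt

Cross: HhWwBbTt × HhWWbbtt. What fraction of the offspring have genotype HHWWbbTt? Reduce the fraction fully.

P(HHWWbbTt) = 1/32

HhWwBbTt gametes: HWBT×1, HWBt×1, HWbT×1, HWbt×1, HwBT×1, HwBt×1, HwbT×1, Hwbt×1, hWBT×1, hWBt×1, hWbT×1, hWbt×1, hwBT×1, hwBt×1, hwbT×1, hwbt×1
HhWWbbtt gametes: HWbt×8, hWbt×8
HhWwBbTt×HhWWbbtt grid (16·16=256): HHWWBbTt=8 HHWWBbtt=8 HHWWbbTt=8 HHWWbbtt=8 HHWwBbTt=8 HHWwBbtt=8 HHWwbbTt=8 HHWwbbtt=8 HhWWBbTt=16 HhWWBbtt=16 HhWWbbTt=16 HhWWbbtt=16 HhWwBbTt=16 HhWwBbtt=16 HhWwbbTt=16 HhWwbbtt=16 hhWWBbTt=8 hhWWBbtt=8 hhWWbbTt=8 hhWWbbtt=8 hhWwBbTt=8 hhWwBbtt=8 hhWwbbTt=8 hhWwbbtt=8
HHWWbbTt hits 8/256; gcd=8; 8÷8/256÷8 = 1/32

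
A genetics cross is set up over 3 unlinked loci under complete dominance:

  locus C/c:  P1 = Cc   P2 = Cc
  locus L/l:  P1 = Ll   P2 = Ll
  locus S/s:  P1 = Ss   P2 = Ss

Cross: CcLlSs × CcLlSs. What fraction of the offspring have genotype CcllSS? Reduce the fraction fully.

CcLlSs gametes: CLS×1, CLs×1, ClS×1, Cls×1, cLS×1, cLs×1, clS×1, cls×1
CcLlSs gametes: CLS×1, CLs×1, ClS×1, Cls×1, cLS×1, cLs×1, clS×1, cls×1
CcLlSs×CcLlSs grid (8·8=64): CCLLSS=1 CCLLSs=2 CCLLss=1 CCLlSS=2 CCLlSs=4 CCLlss=2 CCllSS=1 CCllSs=2 CCllss=1 CcLLSS=2 CcLLSs=4 CcLLss=2 CcLlSS=4 CcLlSs=8 CcLlss=4 CcllSS=2 CcllSs=4 Ccllss=2 ccLLSS=1 ccLLSs=2 ccLLss=1 ccLlSS=2 ccLlSs=4 ccLlss=2 ccllSS=1 ccllSs=2 ccllss=1
CcllSS hits 2/64; gcd=2; 2÷2/64÷2 = 1/32

P(CcllSS) = 1/32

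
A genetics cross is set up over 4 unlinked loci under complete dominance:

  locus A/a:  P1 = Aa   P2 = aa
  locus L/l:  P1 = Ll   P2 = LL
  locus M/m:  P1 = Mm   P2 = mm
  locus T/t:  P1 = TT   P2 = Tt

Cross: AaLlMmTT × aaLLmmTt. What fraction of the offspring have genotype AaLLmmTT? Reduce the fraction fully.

P(AaLLmmTT) = 1/16

AaLlMmTT gametes: ALMT×2, ALmT×2, AlMT×2, AlmT×2, aLMT×2, aLmT×2, alMT×2, almT×2
aaLLmmTt gametes: aLmT×8, aLmt×8
AaLlMmTT×aaLLmmTt grid (16·16=256): AaLLMmTT=16 AaLLMmTt=16 AaLLmmTT=16 AaLLmmTt=16 AaLlMmTT=16 AaLlMmTt=16 AaLlmmTT=16 AaLlmmTt=16 aaLLMmTT=16 aaLLMmTt=16 aaLLmmTT=16 aaLLmmTt=16 aaLlMmTT=16 aaLlMmTt=16 aaLlmmTT=16 aaLlmmTt=16
AaLLmmTT hits 16/256; gcd=16; 16÷16/256÷16 = 1/16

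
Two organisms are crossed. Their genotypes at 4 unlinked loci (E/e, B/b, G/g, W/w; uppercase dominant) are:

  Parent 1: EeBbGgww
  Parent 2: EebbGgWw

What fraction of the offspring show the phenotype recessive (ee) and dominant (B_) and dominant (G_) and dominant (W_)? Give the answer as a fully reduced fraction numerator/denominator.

EeBbGgww gametes: EBGw×2, EBgw×2, EbGw×2, Ebgw×2, eBGw×2, eBgw×2, ebGw×2, ebgw×2
EebbGgWw gametes: EbGW×2, EbGw×2, EbgW×2, Ebgw×2, ebGW×2, ebGw×2, ebgW×2, ebgw×2
EeBbGgww×EebbGgWw grid (16·16=256): EEBbGGWw=4 EEBbGGww=4 EEBbGgWw=8 EEBbGgww=8 EEBbggWw=4 EEBbggww=4 EEbbGGWw=4 EEbbGGww=4 EEbbGgWw=8 EEbbGgww=8 EEbbggWw=4 EEbbggww=4 EeBbGGWw=8 EeBbGGww=8 EeBbGgWw=16 EeBbGgww=16 EeBbggWw=8 EeBbggww=8 EebbGGWw=8 EebbGGww=8 EebbGgWw=16 EebbGgww=16 EebbggWw=8 Eebbggww=8 eeBbGGWw=4 eeBbGGww=4 eeBbGgWw=8 eeBbGgww=8 eeBbggWw=4 eeBbggww=4 eebbGGWw=4 eebbGGww=4 eebbGgWw=8 eebbGgww=8 eebbggWw=4 eebbggww=4
ee B_ G_ W_ hits 12/256; gcd=4; 12÷4/256÷4 = 3/64

P(ee B_ G_ W_) = 3/64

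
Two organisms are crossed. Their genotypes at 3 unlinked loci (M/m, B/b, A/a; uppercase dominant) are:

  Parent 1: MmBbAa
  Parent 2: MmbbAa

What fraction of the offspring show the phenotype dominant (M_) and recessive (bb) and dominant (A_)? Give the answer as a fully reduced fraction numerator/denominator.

MmBbAa gametes: MBA×1, MBa×1, MbA×1, Mba×1, mBA×1, mBa×1, mbA×1, mba×1
MmbbAa gametes: MbA×2, Mba×2, mbA×2, mba×2
MmBbAa×MmbbAa grid (8·8=64): MMBbAA=2 MMBbAa=4 MMBbaa=2 MMbbAA=2 MMbbAa=4 MMbbaa=2 MmBbAA=4 MmBbAa=8 MmBbaa=4 MmbbAA=4 MmbbAa=8 Mmbbaa=4 mmBbAA=2 mmBbAa=4 mmBbaa=2 mmbbAA=2 mmbbAa=4 mmbbaa=2
M_ bb A_ hits 18/64; gcd=2; 18÷2/64÷2 = 9/32

P(M_ bb A_) = 9/32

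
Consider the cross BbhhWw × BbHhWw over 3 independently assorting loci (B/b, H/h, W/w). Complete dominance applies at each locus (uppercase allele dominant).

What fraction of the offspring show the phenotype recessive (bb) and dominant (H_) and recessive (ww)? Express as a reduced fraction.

P(bb H_ ww) = 1/32

BbhhWw gametes: BhW×2, Bhw×2, bhW×2, bhw×2
BbHhWw gametes: BHW×1, BHw×1, BhW×1, Bhw×1, bHW×1, bHw×1, bhW×1, bhw×1
BbhhWw×BbHhWw grid (8·8=64): BBHhWW=2 BBHhWw=4 BBHhww=2 BBhhWW=2 BBhhWw=4 BBhhww=2 BbHhWW=4 BbHhWw=8 BbHhww=4 BbhhWW=4 BbhhWw=8 Bbhhww=4 bbHhWW=2 bbHhWw=4 bbHhww=2 bbhhWW=2 bbhhWw=4 bbhhww=2
bb H_ ww hits 2/64; gcd=2; 2÷2/64÷2 = 1/32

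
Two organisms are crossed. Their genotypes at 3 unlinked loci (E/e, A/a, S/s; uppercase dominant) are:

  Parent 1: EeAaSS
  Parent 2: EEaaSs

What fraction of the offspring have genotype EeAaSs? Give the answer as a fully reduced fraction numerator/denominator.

P(EeAaSs) = 1/8

EeAaSS gametes: EAS×2, EaS×2, eAS×2, eaS×2
EEaaSs gametes: EaS×4, Eas×4
EeAaSS×EEaaSs grid (8·8=64): EEAaSS=8 EEAaSs=8 EEaaSS=8 EEaaSs=8 EeAaSS=8 EeAaSs=8 EeaaSS=8 EeaaSs=8
EeAaSs hits 8/64; gcd=8; 8÷8/64÷8 = 1/8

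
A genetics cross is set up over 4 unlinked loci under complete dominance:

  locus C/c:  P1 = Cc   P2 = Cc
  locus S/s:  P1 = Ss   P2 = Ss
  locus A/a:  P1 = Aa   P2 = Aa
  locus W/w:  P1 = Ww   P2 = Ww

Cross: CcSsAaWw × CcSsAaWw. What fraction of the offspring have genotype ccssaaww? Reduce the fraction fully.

CcSsAaWw gametes: CSAW×1, CSAw×1, CSaW×1, CSaw×1, CsAW×1, CsAw×1, CsaW×1, Csaw×1, cSAW×1, cSAw×1, cSaW×1, cSaw×1, csAW×1, csAw×1, csaW×1, csaw×1
CcSsAaWw gametes: CSAW×1, CSAw×1, CSaW×1, CSaw×1, CsAW×1, CsAw×1, CsaW×1, Csaw×1, cSAW×1, cSAw×1, cSaW×1, cSaw×1, csAW×1, csAw×1, csaW×1, csaw×1
CcSsAaWw×CcSsAaWw grid (16·16=256): CCSSAAWW=1 CCSSAAWw=2 CCSSAAww=1 CCSSAaWW=2 CCSSAaWw=4 CCSSAaww=2 CCSSaaWW=1 CCSSaaWw=2 CCSSaaww=1 CCSsAAWW=2 CCSsAAWw=4 CCSsAAww=2 CCSsAaWW=4 CCSsAaWw=8 CCSsAaww=4 CCSsaaWW=2 CCSsaaWw=4 CCSsaaww=2 CCssAAWW=1 CCssAAWw=2 CCssAAww=1 CCssAaWW=2 CCssAaWw=4 CCssAaww=2 CCssaaWW=1 CCssaaWw=2 CCssaaww=1 CcSSAAWW=2 CcSSAAWw=4 CcSSAAww=2 CcSSAaWW=4 CcSSAaWw=8 CcSSAaww=4 CcSSaaWW=2 CcSSaaWw=4 CcSSaaww=2 CcSsAAWW=4 CcSsAAWw=8 CcSsAAww=4 CcSsAaWW=8 CcSsAaWw=16 CcSsAaww=8 CcSsaaWW=4 CcSsaaWw=8 CcSsaaww=4 CcssAAWW=2 CcssAAWw=4 CcssAAww=2 CcssAaWW=4 CcssAaWw=8 CcssAaww=4 CcssaaWW=2 CcssaaWw=4 Ccssaaww=2 ccSSAAWW=1 ccSSAAWw=2 ccSSAAww=1 ccSSAaWW=2 ccSSAaWw=4 ccSSAaww=2 ccSSaaWW=1 ccSSaaWw=2 ccSSaaww=1 ccSsAAWW=2 ccSsAAWw=4 ccSsAAww=2 ccSsAaWW=4 ccSsAaWw=8 ccSsAaww=4 ccSsaaWW=2 ccSsaaWw=4 ccSsaaww=2 ccssAAWW=1 ccssAAWw=2 ccssAAww=1 ccssAaWW=2 ccssAaWw=4 ccssAaww=2 ccssaaWW=1 ccssaaWw=2 ccssaaww=1
ccssaaww hits 1/256; gcd=1; 1÷1/256÷1 = 1/256

P(ccssaaww) = 1/256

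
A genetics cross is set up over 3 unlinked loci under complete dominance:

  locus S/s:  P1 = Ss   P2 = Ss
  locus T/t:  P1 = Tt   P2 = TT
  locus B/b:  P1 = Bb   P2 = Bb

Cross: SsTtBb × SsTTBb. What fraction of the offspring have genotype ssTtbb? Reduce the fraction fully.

SsTtBb gametes: STB×1, STb×1, StB×1, Stb×1, sTB×1, sTb×1, stB×1, stb×1
SsTTBb gametes: STB×2, STb×2, sTB×2, sTb×2
SsTtBb×SsTTBb grid (8·8=64): SSTTBB=2 SSTTBb=4 SSTTbb=2 SSTtBB=2 SSTtBb=4 SSTtbb=2 SsTTBB=4 SsTTBb=8 SsTTbb=4 SsTtBB=4 SsTtBb=8 SsTtbb=4 ssTTBB=2 ssTTBb=4 ssTTbb=2 ssTtBB=2 ssTtBb=4 ssTtbb=2
ssTtbb hits 2/64; gcd=2; 2÷2/64÷2 = 1/32

P(ssTtbb) = 1/32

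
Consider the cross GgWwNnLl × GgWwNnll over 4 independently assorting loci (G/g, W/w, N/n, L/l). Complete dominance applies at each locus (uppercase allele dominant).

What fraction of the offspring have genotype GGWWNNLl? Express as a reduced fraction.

P(GGWWNNLl) = 1/128

GgWwNnLl gametes: GWNL×1, GWNl×1, GWnL×1, GWnl×1, GwNL×1, GwNl×1, GwnL×1, Gwnl×1, gWNL×1, gWNl×1, gWnL×1, gWnl×1, gwNL×1, gwNl×1, gwnL×1, gwnl×1
GgWwNnll gametes: GWNl×2, GWnl×2, GwNl×2, Gwnl×2, gWNl×2, gWnl×2, gwNl×2, gwnl×2
GgWwNnLl×GgWwNnll grid (16·16=256): GGWWNNLl=2 GGWWNNll=2 GGWWNnLl=4 GGWWNnll=4 GGWWnnLl=2 GGWWnnll=2 GGWwNNLl=4 GGWwNNll=4 GGWwNnLl=8 GGWwNnll=8 GGWwnnLl=4 GGWwnnll=4 GGwwNNLl=2 GGwwNNll=2 GGwwNnLl=4 GGwwNnll=4 GGwwnnLl=2 GGwwnnll=2 GgWWNNLl=4 GgWWNNll=4 GgWWNnLl=8 GgWWNnll=8 GgWWnnLl=4 GgWWnnll=4 GgWwNNLl=8 GgWwNNll=8 GgWwNnLl=16 GgWwNnll=16 GgWwnnLl=8 GgWwnnll=8 GgwwNNLl=4 GgwwNNll=4 GgwwNnLl=8 GgwwNnll=8 GgwwnnLl=4 Ggwwnnll=4 ggWWNNLl=2 ggWWNNll=2 ggWWNnLl=4 ggWWNnll=4 ggWWnnLl=2 ggWWnnll=2 ggWwNNLl=4 ggWwNNll=4 ggWwNnLl=8 ggWwNnll=8 ggWwnnLl=4 ggWwnnll=4 ggwwNNLl=2 ggwwNNll=2 ggwwNnLl=4 ggwwNnll=4 ggwwnnLl=2 ggwwnnll=2
GGWWNNLl hits 2/256; gcd=2; 2÷2/256÷2 = 1/128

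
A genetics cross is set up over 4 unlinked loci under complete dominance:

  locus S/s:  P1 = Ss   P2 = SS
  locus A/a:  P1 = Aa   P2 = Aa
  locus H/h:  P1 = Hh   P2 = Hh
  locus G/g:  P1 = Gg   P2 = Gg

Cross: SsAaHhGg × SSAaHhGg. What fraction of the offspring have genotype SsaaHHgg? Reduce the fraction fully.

SsAaHhGg gametes: SAHG×1, SAHg×1, SAhG×1, SAhg×1, SaHG×1, SaHg×1, SahG×1, Sahg×1, sAHG×1, sAHg×1, sAhG×1, sAhg×1, saHG×1, saHg×1, sahG×1, sahg×1
SSAaHhGg gametes: SAHG×2, SAHg×2, SAhG×2, SAhg×2, SaHG×2, SaHg×2, SahG×2, Sahg×2
SsAaHhGg×SSAaHhGg grid (16·16=256): SSAAHHGG=2 SSAAHHGg=4 SSAAHHgg=2 SSAAHhGG=4 SSAAHhGg=8 SSAAHhgg=4 SSAAhhGG=2 SSAAhhGg=4 SSAAhhgg=2 SSAaHHGG=4 SSAaHHGg=8 SSAaHHgg=4 SSAaHhGG=8 SSAaHhGg=16 SSAaHhgg=8 SSAahhGG=4 SSAahhGg=8 SSAahhgg=4 SSaaHHGG=2 SSaaHHGg=4 SSaaHHgg=2 SSaaHhGG=4 SSaaHhGg=8 SSaaHhgg=4 SSaahhGG=2 SSaahhGg=4 SSaahhgg=2 SsAAHHGG=2 SsAAHHGg=4 SsAAHHgg=2 SsAAHhGG=4 SsAAHhGg=8 SsAAHhgg=4 SsAAhhGG=2 SsAAhhGg=4 SsAAhhgg=2 SsAaHHGG=4 SsAaHHGg=8 SsAaHHgg=4 SsAaHhGG=8 SsAaHhGg=16 SsAaHhgg=8 SsAahhGG=4 SsAahhGg=8 SsAahhgg=4 SsaaHHGG=2 SsaaHHGg=4 SsaaHHgg=2 SsaaHhGG=4 SsaaHhGg=8 SsaaHhgg=4 SsaahhGG=2 SsaahhGg=4 Ssaahhgg=2
SsaaHHgg hits 2/256; gcd=2; 2÷2/256÷2 = 1/128

P(SsaaHHgg) = 1/128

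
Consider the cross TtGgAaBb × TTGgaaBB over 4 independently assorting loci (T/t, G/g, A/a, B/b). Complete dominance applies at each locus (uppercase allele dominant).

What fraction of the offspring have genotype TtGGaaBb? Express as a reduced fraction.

TtGgAaBb gametes: TGAB×1, TGAb×1, TGaB×1, TGab×1, TgAB×1, TgAb×1, TgaB×1, Tgab×1, tGAB×1, tGAb×1, tGaB×1, tGab×1, tgAB×1, tgAb×1, tgaB×1, tgab×1
TTGgaaBB gametes: TGaB×8, TgaB×8
TtGgAaBb×TTGgaaBB grid (16·16=256): TTGGAaBB=8 TTGGAaBb=8 TTGGaaBB=8 TTGGaaBb=8 TTGgAaBB=16 TTGgAaBb=16 TTGgaaBB=16 TTGgaaBb=16 TTggAaBB=8 TTggAaBb=8 TTggaaBB=8 TTggaaBb=8 TtGGAaBB=8 TtGGAaBb=8 TtGGaaBB=8 TtGGaaBb=8 TtGgAaBB=16 TtGgAaBb=16 TtGgaaBB=16 TtGgaaBb=16 TtggAaBB=8 TtggAaBb=8 TtggaaBB=8 TtggaaBb=8
TtGGaaBb hits 8/256; gcd=8; 8÷8/256÷8 = 1/32

P(TtGGaaBb) = 1/32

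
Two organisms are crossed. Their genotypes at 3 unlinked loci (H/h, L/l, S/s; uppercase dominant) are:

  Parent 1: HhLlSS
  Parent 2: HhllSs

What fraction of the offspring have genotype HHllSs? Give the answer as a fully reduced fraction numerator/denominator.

P(HHllSs) = 1/16

HhLlSS gametes: HLS×2, HlS×2, hLS×2, hlS×2
HhllSs gametes: HlS×2, Hls×2, hlS×2, hls×2
HhLlSS×HhllSs grid (8·8=64): HHLlSS=4 HHLlSs=4 HHllSS=4 HHllSs=4 HhLlSS=8 HhLlSs=8 HhllSS=8 HhllSs=8 hhLlSS=4 hhLlSs=4 hhllSS=4 hhllSs=4
HHllSs hits 4/64; gcd=4; 4÷4/64÷4 = 1/16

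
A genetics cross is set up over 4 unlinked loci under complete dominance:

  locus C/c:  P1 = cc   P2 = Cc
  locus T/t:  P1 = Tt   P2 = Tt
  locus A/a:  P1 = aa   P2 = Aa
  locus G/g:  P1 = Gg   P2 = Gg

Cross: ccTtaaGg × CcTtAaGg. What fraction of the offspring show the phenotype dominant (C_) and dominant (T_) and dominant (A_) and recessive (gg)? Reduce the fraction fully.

ccTtaaGg gametes: cTaG×4, cTag×4, ctaG×4, ctag×4
CcTtAaGg gametes: CTAG×1, CTAg×1, CTaG×1, CTag×1, CtAG×1, CtAg×1, CtaG×1, Ctag×1, cTAG×1, cTAg×1, cTaG×1, cTag×1, ctAG×1, ctAg×1, ctaG×1, ctag×1
ccTtaaGg×CcTtAaGg grid (16·16=256): CcTTAaGG=4 CcTTAaGg=8 CcTTAagg=4 CcTTaaGG=4 CcTTaaGg=8 CcTTaagg=4 CcTtAaGG=8 CcTtAaGg=16 CcTtAagg=8 CcTtaaGG=8 CcTtaaGg=16 CcTtaagg=8 CcttAaGG=4 CcttAaGg=8 CcttAagg=4 CcttaaGG=4 CcttaaGg=8 Ccttaagg=4 ccTTAaGG=4 ccTTAaGg=8 ccTTAagg=4 ccTTaaGG=4 ccTTaaGg=8 ccTTaagg=4 ccTtAaGG=8 ccTtAaGg=16 ccTtAagg=8 ccTtaaGG=8 ccTtaaGg=16 ccTtaagg=8 ccttAaGG=4 ccttAaGg=8 ccttAagg=4 ccttaaGG=4 ccttaaGg=8 ccttaagg=4
C_ T_ A_ gg hits 12/256; gcd=4; 12÷4/256÷4 = 3/64

P(C_ T_ A_ gg) = 3/64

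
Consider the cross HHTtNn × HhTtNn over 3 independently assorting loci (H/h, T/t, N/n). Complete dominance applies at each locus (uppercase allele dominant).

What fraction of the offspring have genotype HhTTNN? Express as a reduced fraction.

P(HhTTNN) = 1/32

HHTtNn gametes: HTN×2, HTn×2, HtN×2, Htn×2
HhTtNn gametes: HTN×1, HTn×1, HtN×1, Htn×1, hTN×1, hTn×1, htN×1, htn×1
HHTtNn×HhTtNn grid (8·8=64): HHTTNN=2 HHTTNn=4 HHTTnn=2 HHTtNN=4 HHTtNn=8 HHTtnn=4 HHttNN=2 HHttNn=4 HHttnn=2 HhTTNN=2 HhTTNn=4 HhTTnn=2 HhTtNN=4 HhTtNn=8 HhTtnn=4 HhttNN=2 HhttNn=4 Hhttnn=2
HhTTNN hits 2/64; gcd=2; 2÷2/64÷2 = 1/32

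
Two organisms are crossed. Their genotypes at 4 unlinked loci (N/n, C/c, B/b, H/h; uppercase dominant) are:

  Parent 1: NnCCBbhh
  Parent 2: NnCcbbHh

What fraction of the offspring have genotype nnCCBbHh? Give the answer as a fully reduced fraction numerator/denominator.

P(nnCCBbHh) = 1/32

NnCCBbhh gametes: NCBh×4, NCbh×4, nCBh×4, nCbh×4
NnCcbbHh gametes: NCbH×2, NCbh×2, NcbH×2, Ncbh×2, nCbH×2, nCbh×2, ncbH×2, ncbh×2
NnCCBbhh×NnCcbbHh grid (16·16=256): NNCCBbHh=8 NNCCBbhh=8 NNCCbbHh=8 NNCCbbhh=8 NNCcBbHh=8 NNCcBbhh=8 NNCcbbHh=8 NNCcbbhh=8 NnCCBbHh=16 NnCCBbhh=16 NnCCbbHh=16 NnCCbbhh=16 NnCcBbHh=16 NnCcBbhh=16 NnCcbbHh=16 NnCcbbhh=16 nnCCBbHh=8 nnCCBbhh=8 nnCCbbHh=8 nnCCbbhh=8 nnCcBbHh=8 nnCcBbhh=8 nnCcbbHh=8 nnCcbbhh=8
nnCCBbHh hits 8/256; gcd=8; 8÷8/256÷8 = 1/32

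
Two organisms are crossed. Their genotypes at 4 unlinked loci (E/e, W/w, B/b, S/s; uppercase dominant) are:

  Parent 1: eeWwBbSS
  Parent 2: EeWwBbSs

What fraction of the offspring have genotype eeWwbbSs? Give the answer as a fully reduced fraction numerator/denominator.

P(eeWwbbSs) = 1/32

eeWwBbSS gametes: eWBS×4, eWbS×4, ewBS×4, ewbS×4
EeWwBbSs gametes: EWBS×1, EWBs×1, EWbS×1, EWbs×1, EwBS×1, EwBs×1, EwbS×1, Ewbs×1, eWBS×1, eWBs×1, eWbS×1, eWbs×1, ewBS×1, ewBs×1, ewbS×1, ewbs×1
eeWwBbSS×EeWwBbSs grid (16·16=256): EeWWBBSS=4 EeWWBBSs=4 EeWWBbSS=8 EeWWBbSs=8 EeWWbbSS=4 EeWWbbSs=4 EeWwBBSS=8 EeWwBBSs=8 EeWwBbSS=16 EeWwBbSs=16 EeWwbbSS=8 EeWwbbSs=8 EewwBBSS=4 EewwBBSs=4 EewwBbSS=8 EewwBbSs=8 EewwbbSS=4 EewwbbSs=4 eeWWBBSS=4 eeWWBBSs=4 eeWWBbSS=8 eeWWBbSs=8 eeWWbbSS=4 eeWWbbSs=4 eeWwBBSS=8 eeWwBBSs=8 eeWwBbSS=16 eeWwBbSs=16 eeWwbbSS=8 eeWwbbSs=8 eewwBBSS=4 eewwBBSs=4 eewwBbSS=8 eewwBbSs=8 eewwbbSS=4 eewwbbSs=4
eeWwbbSs hits 8/256; gcd=8; 8÷8/256÷8 = 1/32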